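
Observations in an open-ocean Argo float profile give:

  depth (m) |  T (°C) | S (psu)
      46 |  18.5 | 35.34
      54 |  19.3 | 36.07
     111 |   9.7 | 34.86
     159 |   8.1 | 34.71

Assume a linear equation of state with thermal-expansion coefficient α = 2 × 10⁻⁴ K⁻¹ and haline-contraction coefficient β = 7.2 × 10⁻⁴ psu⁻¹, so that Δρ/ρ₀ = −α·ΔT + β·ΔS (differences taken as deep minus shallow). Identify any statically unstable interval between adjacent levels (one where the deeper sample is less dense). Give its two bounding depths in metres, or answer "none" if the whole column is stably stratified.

none

Evaluate Δρ/ρ₀ = −αΔT + βΔS across each adjacent pair:
  46–54 m: −αΔT+βΔS = −(2 × 10⁻⁴)(+0.8)+(7.2 × 10⁻⁴)(+0.73) = 3.7 × 10⁻⁴ → stable
  54–111 m: −αΔT+βΔS = −(2 × 10⁻⁴)(-9.6)+(7.2 × 10⁻⁴)(-1.21) = 1.0 × 10⁻³ → stable
  111–159 m: −αΔT+βΔS = −(2 × 10⁻⁴)(-1.6)+(7.2 × 10⁻⁴)(-0.15) = 2.1 × 10⁻⁴ → stable
Every interval has Δρ > 0: the column is stably stratified throughout.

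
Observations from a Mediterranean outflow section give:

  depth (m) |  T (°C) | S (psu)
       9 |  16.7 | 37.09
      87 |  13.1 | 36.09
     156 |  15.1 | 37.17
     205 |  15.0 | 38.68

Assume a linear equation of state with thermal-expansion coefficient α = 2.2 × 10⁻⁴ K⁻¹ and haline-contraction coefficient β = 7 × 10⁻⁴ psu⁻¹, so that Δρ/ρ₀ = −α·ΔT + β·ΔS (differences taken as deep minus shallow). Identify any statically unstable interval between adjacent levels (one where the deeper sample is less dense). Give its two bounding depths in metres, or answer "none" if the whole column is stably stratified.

none

Evaluate Δρ/ρ₀ = −αΔT + βΔS across each adjacent pair:
  9–87 m: −αΔT+βΔS = −(2.2 × 10⁻⁴)(-3.6)+(7 × 10⁻⁴)(-1.00) = 9.2 × 10⁻⁵ → stable
  87–156 m: −αΔT+βΔS = −(2.2 × 10⁻⁴)(+2.0)+(7 × 10⁻⁴)(+1.08) = 3.2 × 10⁻⁴ → stable
  156–205 m: −αΔT+βΔS = −(2.2 × 10⁻⁴)(-0.1)+(7 × 10⁻⁴)(+1.51) = 1.1 × 10⁻³ → stable
Every interval has Δρ > 0: the column is stably stratified throughout.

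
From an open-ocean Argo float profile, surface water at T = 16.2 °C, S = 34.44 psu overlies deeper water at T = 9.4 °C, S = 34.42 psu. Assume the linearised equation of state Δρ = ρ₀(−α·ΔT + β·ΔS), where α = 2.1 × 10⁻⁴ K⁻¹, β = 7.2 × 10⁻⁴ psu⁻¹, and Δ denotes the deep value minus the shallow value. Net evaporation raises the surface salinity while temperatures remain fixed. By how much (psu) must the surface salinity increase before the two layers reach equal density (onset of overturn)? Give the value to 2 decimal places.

Neutral buoyancy requires −α(T_deep − T_surf) + β(S_deep − S_surf′) = 0.
S_surf′ = S_deep − (α/β)·ΔT = 34.42 − (2.1 × 10⁻⁴/7.2 × 10⁻⁴)·(-6.8) = 36.4033 psu.
Increase required: 36.4033 − 34.44 = 1.9633 psu.

1.96 psu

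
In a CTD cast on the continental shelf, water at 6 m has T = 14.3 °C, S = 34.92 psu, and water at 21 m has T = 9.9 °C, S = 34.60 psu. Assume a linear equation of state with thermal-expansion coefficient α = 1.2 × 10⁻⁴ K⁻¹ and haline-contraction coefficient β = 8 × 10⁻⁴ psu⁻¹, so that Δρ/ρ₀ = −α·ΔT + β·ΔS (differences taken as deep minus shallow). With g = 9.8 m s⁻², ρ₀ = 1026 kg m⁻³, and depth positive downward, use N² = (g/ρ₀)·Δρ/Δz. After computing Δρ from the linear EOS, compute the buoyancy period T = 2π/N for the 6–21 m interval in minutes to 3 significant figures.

7.86 min

ΔT = -4.4 K, ΔS = -0.32 psu (deep − shallow).
Δρ/ρ₀ = −αΔT + βΔS = 5.28 × 10⁻⁴ − 2.56 × 10⁻⁴ = 2.72 × 10⁻⁴, so Δρ ≈ 0.2791 kg m⁻³.
N² = (g/ρ₀)·Δρ/Δz = g·(Δρ/ρ₀)/Δz = 9.8 × 2.72 × 10⁻⁴ / 15 = 1.7771 × 10⁻⁴ s⁻².
N = √(1.7771 × 10⁻⁴) = 0.013331 rad s⁻¹ → T = 2π/N = 471.32 s = 7.8553 min ≈ 7.86 min.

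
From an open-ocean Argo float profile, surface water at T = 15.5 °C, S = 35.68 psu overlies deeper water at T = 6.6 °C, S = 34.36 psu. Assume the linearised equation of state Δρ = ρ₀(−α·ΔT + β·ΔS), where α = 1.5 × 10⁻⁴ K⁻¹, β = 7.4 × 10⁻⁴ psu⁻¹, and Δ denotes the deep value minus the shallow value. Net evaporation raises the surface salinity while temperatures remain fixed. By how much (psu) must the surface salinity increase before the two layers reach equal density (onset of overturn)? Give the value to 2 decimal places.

0.48 psu

Neutral buoyancy requires −α(T_deep − T_surf) + β(S_deep − S_surf′) = 0.
S_surf′ = S_deep − (α/β)·ΔT = 34.36 − (1.5 × 10⁻⁴/7.4 × 10⁻⁴)·(-8.9) = 36.1641 psu.
Increase required: 36.1641 − 35.68 = 0.4841 psu.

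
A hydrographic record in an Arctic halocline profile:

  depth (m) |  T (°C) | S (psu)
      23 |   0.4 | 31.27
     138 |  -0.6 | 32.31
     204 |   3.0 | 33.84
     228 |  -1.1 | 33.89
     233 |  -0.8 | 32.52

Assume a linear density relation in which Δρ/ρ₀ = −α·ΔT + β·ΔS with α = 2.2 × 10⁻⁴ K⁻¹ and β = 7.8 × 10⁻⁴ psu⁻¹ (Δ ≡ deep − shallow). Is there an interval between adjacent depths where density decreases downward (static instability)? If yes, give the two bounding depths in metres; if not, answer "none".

228–233 m

Evaluate Δρ/ρ₀ = −αΔT + βΔS across each adjacent pair:
  23–138 m: −αΔT+βΔS = −(2.2 × 10⁻⁴)(-1.0)+(7.8 × 10⁻⁴)(+1.04) = 1.0 × 10⁻³ → stable
  138–204 m: −αΔT+βΔS = −(2.2 × 10⁻⁴)(+3.6)+(7.8 × 10⁻⁴)(+1.53) = 4.0 × 10⁻⁴ → stable
  204–228 m: −αΔT+βΔS = −(2.2 × 10⁻⁴)(-4.1)+(7.8 × 10⁻⁴)(+0.05) = 9.4 × 10⁻⁴ → stable
  228–233 m: −αΔT+βΔS = −(2.2 × 10⁻⁴)(+0.3)+(7.8 × 10⁻⁴)(-1.37) = -1.1 × 10⁻³ → UNSTABLE
The 228–233 m interval has Δρ < 0: lighter water underlies denser water.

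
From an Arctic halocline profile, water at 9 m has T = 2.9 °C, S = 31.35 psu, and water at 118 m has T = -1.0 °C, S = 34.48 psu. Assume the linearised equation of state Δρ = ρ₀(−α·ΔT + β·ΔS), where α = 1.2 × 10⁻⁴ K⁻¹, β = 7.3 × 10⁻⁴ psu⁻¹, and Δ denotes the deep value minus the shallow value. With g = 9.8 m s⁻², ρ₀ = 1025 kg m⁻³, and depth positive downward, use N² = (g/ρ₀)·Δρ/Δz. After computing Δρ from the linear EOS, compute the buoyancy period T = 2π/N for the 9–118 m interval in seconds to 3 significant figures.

399 s

ΔT = -3.9 K, ΔS = +3.13 psu (deep − shallow).
Δρ/ρ₀ = −αΔT + βΔS = 4.68 × 10⁻⁴ + 2.2849 × 10⁻³ = 2.7529 × 10⁻³, so Δρ ≈ 2.822 kg m⁻³.
N² = (g/ρ₀)·Δρ/Δz = g·(Δρ/ρ₀)/Δz = 9.8 × 2.7529 × 10⁻³ / 109 = 2.4751 × 10⁻⁴ s⁻².
N = √(2.4751 × 10⁻⁴) = 0.015732 rad s⁻¹ → T = 2π/N = 399.39 s ≈ 399 s.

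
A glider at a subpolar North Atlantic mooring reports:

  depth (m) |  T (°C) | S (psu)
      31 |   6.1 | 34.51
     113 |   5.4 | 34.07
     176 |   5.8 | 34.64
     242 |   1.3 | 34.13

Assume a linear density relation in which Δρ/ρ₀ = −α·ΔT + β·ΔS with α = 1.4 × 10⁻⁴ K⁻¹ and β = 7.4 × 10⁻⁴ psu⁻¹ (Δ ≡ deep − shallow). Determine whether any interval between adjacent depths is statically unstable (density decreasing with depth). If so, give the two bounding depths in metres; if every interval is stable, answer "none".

Evaluate Δρ/ρ₀ = −αΔT + βΔS across each adjacent pair:
  31–113 m: −αΔT+βΔS = −(1.4 × 10⁻⁴)(-0.7)+(7.4 × 10⁻⁴)(-0.44) = -2.3 × 10⁻⁴ → UNSTABLE
  113–176 m: −αΔT+βΔS = −(1.4 × 10⁻⁴)(+0.4)+(7.4 × 10⁻⁴)(+0.57) = 3.7 × 10⁻⁴ → stable
  176–242 m: −αΔT+βΔS = −(1.4 × 10⁻⁴)(-4.5)+(7.4 × 10⁻⁴)(-0.51) = 2.5 × 10⁻⁴ → stable
The 31–113 m interval has Δρ < 0: lighter water underlies denser water.

31–113 m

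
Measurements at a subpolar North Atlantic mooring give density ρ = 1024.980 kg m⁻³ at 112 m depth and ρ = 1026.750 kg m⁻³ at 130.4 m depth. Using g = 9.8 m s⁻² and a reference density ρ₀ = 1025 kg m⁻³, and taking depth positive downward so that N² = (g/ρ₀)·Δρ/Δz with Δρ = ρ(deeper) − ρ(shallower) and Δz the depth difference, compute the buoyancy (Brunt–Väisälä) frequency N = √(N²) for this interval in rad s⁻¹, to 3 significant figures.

Δρ = 1026.750 − 1024.980 = 1.770 kg m⁻³ over Δz = 130.4 − 112 = 18.4 m.
N² = (9.8/1025) × (1.770/18.4) = 9.1972 × 10⁻⁴ s⁻².
N = √(9.1972 × 10⁻⁴) = 0.030327 rad s⁻¹ ≈ 0.0303 rad s⁻¹.

0.0303 rad s⁻¹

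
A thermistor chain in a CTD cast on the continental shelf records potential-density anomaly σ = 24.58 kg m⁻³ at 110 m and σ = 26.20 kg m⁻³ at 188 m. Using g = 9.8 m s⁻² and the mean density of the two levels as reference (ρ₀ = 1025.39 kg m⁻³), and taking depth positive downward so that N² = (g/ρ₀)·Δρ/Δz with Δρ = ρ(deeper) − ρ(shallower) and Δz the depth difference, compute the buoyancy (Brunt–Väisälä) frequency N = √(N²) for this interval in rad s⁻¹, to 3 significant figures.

0.0141 rad s⁻¹

Δρ = 1026.20 − 1024.58 = 1.62 kg m⁻³ over Δz = 188 − 110 = 78 m.
N² = (9.8/1025.39) × (1.62/78) = 1.9850 × 10⁻⁴ s⁻².
N = √(1.9850 × 10⁻⁴) = 0.014089 rad s⁻¹ ≈ 0.0141 rad s⁻¹.
N² > 0, so the interval is statically stable.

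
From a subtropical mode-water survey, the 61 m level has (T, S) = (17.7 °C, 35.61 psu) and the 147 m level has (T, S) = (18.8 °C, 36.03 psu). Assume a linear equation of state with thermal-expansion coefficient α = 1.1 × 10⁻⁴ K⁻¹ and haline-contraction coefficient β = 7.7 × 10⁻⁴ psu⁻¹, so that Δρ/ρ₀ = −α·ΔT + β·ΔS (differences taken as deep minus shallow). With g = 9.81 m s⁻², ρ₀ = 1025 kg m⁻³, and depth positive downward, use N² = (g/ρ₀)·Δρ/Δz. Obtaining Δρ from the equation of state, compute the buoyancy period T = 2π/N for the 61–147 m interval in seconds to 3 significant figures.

1.31 × 10³ s

ΔT = +1.1 K, ΔS = +0.42 psu (deep − shallow).
Δρ/ρ₀ = −αΔT + βΔS = -1.21 × 10⁻⁴ + 3.234 × 10⁻⁴ = 2.024 × 10⁻⁴, so Δρ ≈ 0.2075 kg m⁻³.
N² = (g/ρ₀)·Δρ/Δz = g·(Δρ/ρ₀)/Δz = 9.81 × 2.024 × 10⁻⁴ / 86 = 2.3088 × 10⁻⁵ s⁻².
N = √(2.3088 × 10⁻⁵) = 4.8050 × 10⁻³ rad s⁻¹ → T = 2π/N = 1.3076 × 10³ s ≈ 1.31 × 10³ s.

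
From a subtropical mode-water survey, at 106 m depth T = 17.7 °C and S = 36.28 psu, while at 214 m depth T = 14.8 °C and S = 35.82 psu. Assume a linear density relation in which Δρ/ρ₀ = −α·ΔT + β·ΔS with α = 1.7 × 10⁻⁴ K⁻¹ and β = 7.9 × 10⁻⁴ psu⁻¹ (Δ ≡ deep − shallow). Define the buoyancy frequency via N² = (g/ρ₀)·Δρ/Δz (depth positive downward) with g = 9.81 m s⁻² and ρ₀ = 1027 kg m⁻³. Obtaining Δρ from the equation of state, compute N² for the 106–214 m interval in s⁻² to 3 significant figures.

ΔT = -2.9 K, ΔS = -0.46 psu (deep − shallow).
Δρ/ρ₀ = −αΔT + βΔS = 4.93 × 10⁻⁴ − 3.634 × 10⁻⁴ = 1.296 × 10⁻⁴, so Δρ ≈ 0.1331 kg m⁻³.
N² = (g/ρ₀)·Δρ/Δz = g·(Δρ/ρ₀)/Δz = 9.81 × 1.296 × 10⁻⁴ / 108 = 1.1772 × 10⁻⁵ s⁻² ≈ 1.18 × 10⁻⁵ s⁻².

1.18 × 10⁻⁵ s⁻²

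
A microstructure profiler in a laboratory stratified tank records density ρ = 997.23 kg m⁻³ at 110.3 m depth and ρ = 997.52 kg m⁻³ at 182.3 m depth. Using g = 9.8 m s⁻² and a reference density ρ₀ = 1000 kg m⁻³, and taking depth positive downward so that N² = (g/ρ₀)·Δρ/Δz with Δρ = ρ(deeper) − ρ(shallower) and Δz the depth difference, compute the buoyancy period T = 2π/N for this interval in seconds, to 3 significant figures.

1.00 × 10³ s

Δρ = 997.52 − 997.23 = 0.29 kg m⁻³ over Δz = 182.3 − 110.3 = 72 m.
N² = (9.8/1000) × (0.29/72) = 3.9472 × 10⁻⁵ s⁻².
N = √(3.9472 × 10⁻⁵) = 6.2827 × 10⁻³ rad s⁻¹, so T = 2π/N = 1.0001 × 10³ s ≈ 1.00 × 10³ s.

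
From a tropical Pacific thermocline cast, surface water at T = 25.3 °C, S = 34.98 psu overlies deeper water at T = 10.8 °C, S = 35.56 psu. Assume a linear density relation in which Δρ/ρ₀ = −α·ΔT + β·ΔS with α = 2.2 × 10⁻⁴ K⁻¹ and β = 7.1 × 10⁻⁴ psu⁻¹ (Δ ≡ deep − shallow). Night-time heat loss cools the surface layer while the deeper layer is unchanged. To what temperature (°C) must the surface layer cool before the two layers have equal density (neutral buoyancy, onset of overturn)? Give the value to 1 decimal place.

Neutral buoyancy requires Δρ = 0, i.e. −α(T_deep − T_surf′) + β(S_deep − S_surf) = 0.
T_surf′ = T_deep − (β/α)·ΔS = 10.8 − (7.1 × 10⁻⁴/2.2 × 10⁻⁴)·(+0.58) = 8.928 °C.
Cooling required: 25.3 − (8.928) = 16.372 °C.

8.9 °C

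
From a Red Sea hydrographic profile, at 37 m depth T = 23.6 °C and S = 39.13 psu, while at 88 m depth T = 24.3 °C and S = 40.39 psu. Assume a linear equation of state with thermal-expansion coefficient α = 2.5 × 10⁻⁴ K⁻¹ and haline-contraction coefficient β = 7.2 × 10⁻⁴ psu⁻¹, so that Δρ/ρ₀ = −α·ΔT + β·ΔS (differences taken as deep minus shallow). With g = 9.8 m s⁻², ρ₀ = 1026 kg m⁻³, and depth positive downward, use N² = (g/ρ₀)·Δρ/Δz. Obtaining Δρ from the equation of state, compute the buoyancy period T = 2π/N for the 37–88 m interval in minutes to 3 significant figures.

8.83 min

ΔT = +0.7 K, ΔS = +1.26 psu (deep − shallow).
Δρ/ρ₀ = −αΔT + βΔS = -1.75 × 10⁻⁴ + 9.072 × 10⁻⁴ = 7.322 × 10⁻⁴, so Δρ ≈ 0.7512 kg m⁻³.
N² = (g/ρ₀)·Δρ/Δz = g·(Δρ/ρ₀)/Δz = 9.8 × 7.322 × 10⁻⁴ / 51 = 1.4070 × 10⁻⁴ s⁻².
N = √(1.4070 × 10⁻⁴) = 0.011862 rad s⁻¹ → T = 2π/N = 529.69 s = 8.8282 min ≈ 8.83 min.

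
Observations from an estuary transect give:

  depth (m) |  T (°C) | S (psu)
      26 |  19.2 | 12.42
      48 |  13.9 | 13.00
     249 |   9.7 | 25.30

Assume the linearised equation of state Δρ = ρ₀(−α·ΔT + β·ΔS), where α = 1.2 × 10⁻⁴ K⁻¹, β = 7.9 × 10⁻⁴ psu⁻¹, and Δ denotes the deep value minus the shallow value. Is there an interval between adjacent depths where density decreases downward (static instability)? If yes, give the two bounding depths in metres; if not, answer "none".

none

Evaluate Δρ/ρ₀ = −αΔT + βΔS across each adjacent pair:
  26–48 m: −αΔT+βΔS = −(1.2 × 10⁻⁴)(-5.3)+(7.9 × 10⁻⁴)(+0.58) = 1.1 × 10⁻³ → stable
  48–249 m: −αΔT+βΔS = −(1.2 × 10⁻⁴)(-4.2)+(7.9 × 10⁻⁴)(+12.30) = 0.010 → stable
Every interval has Δρ > 0: the column is stably stratified throughout.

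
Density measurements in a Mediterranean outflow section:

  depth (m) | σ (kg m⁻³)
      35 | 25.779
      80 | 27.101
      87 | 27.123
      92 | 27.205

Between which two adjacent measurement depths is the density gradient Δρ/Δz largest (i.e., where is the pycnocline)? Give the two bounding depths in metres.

35–80 m

Compute the density gradient over each adjacent pair:
  35–80 m: Δρ/Δz = 1.322/45 = 0.029 kg m⁻⁴
  80–87 m: Δρ/Δz = 0.022/7 = 3.1 × 10⁻³ kg m⁻⁴
  87–92 m: Δρ/Δz = 0.082/5 = 0.016 kg m⁻⁴
The largest gradient is in the 35–80 m interval — the pycnocline.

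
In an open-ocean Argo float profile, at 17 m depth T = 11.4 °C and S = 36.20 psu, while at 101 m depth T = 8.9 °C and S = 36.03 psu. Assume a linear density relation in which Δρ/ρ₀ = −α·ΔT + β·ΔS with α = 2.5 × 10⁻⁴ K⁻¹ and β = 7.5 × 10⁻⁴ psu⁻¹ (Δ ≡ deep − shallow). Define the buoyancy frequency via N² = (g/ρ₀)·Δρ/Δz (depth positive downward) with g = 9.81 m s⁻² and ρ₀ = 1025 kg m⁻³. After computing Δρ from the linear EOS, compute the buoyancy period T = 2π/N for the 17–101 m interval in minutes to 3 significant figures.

ΔT = -2.5 K, ΔS = -0.17 psu (deep − shallow).
Δρ/ρ₀ = −αΔT + βΔS = 6.25 × 10⁻⁴ − 1.275 × 10⁻⁴ = 4.975 × 10⁻⁴, so Δρ ≈ 0.5099 kg m⁻³.
N² = (g/ρ₀)·Δρ/Δz = g·(Δρ/ρ₀)/Δz = 9.81 × 4.975 × 10⁻⁴ / 84 = 5.8101 × 10⁻⁵ s⁻².
N = √(5.8101 × 10⁻⁵) = 7.6224 × 10⁻³ rad s⁻¹ → T = 2π/N = 824.31 s = 13.738 min ≈ 13.7 min.

13.7 min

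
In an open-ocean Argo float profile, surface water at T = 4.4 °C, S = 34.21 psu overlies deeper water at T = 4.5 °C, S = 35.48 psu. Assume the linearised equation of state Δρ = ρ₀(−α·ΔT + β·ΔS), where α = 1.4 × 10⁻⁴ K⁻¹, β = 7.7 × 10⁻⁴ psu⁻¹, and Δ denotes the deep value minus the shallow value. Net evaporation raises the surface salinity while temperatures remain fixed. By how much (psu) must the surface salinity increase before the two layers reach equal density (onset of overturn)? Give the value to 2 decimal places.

Neutral buoyancy requires −α(T_deep − T_surf) + β(S_deep − S_surf′) = 0.
S_surf′ = S_deep − (α/β)·ΔT = 35.48 − (1.4 × 10⁻⁴/7.7 × 10⁻⁴)·(+0.1) = 35.4618 psu.
Increase required: 35.4618 − 34.21 = 1.2518 psu.

1.25 psu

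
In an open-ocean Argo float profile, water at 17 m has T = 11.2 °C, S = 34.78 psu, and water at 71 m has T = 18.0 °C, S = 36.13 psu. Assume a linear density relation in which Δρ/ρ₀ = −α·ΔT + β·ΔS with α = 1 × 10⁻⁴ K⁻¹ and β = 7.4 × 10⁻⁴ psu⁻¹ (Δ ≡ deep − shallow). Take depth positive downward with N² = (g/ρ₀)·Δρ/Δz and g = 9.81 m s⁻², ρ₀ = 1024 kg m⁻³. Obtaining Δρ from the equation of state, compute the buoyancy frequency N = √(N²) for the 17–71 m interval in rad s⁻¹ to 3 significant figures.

7.61 × 10⁻³ rad s⁻¹

ΔT = +6.8 K, ΔS = +1.35 psu (deep − shallow).
Δρ/ρ₀ = −αΔT + βΔS = -6.80 × 10⁻⁴ + 9.99 × 10⁻⁴ = 3.19 × 10⁻⁴, so Δρ ≈ 0.3267 kg m⁻³.
N² = (g/ρ₀)·Δρ/Δz = g·(Δρ/ρ₀)/Δz = 9.81 × 3.19 × 10⁻⁴ / 54 = 5.7952 × 10⁻⁵ s⁻².
N = √(5.7952 × 10⁻⁵) = 7.6126 × 10⁻³ rad s⁻¹ ≈ 7.61 × 10⁻³ rad s⁻¹.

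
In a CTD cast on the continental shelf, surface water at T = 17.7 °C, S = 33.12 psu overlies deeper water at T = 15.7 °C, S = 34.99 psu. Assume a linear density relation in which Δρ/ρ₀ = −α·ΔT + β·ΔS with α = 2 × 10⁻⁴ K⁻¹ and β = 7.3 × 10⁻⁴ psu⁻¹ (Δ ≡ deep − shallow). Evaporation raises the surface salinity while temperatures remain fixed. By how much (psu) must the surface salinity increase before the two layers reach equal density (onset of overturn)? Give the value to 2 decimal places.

Neutral buoyancy requires −α(T_deep − T_surf) + β(S_deep − S_surf′) = 0.
S_surf′ = S_deep − (α/β)·ΔT = 34.99 − (2 × 10⁻⁴/7.3 × 10⁻⁴)·(-2.0) = 35.5379 psu.
Increase required: 35.5379 − 33.12 = 2.4179 psu.

2.42 psu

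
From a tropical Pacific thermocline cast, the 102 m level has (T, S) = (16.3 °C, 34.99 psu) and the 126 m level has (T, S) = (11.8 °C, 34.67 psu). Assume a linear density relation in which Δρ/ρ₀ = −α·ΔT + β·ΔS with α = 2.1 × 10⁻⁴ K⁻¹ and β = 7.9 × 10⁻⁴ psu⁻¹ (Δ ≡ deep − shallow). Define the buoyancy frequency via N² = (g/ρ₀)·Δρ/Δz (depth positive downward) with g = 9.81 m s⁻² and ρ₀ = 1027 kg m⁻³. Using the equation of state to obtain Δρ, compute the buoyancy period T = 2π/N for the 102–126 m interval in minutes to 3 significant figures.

ΔT = -4.5 K, ΔS = -0.32 psu (deep − shallow).
Δρ/ρ₀ = −αΔT + βΔS = 9.45 × 10⁻⁴ − 2.528 × 10⁻⁴ = 6.922 × 10⁻⁴, so Δρ ≈ 0.7109 kg m⁻³.
N² = (g/ρ₀)·Δρ/Δz = g·(Δρ/ρ₀)/Δz = 9.81 × 6.922 × 10⁻⁴ / 24 = 2.8294 × 10⁻⁴ s⁻².
N = √(2.8294 × 10⁻⁴) = 0.016821 rad s⁻¹ → T = 2π/N = 373.53 s = 6.2255 min ≈ 6.23 min.

6.23 min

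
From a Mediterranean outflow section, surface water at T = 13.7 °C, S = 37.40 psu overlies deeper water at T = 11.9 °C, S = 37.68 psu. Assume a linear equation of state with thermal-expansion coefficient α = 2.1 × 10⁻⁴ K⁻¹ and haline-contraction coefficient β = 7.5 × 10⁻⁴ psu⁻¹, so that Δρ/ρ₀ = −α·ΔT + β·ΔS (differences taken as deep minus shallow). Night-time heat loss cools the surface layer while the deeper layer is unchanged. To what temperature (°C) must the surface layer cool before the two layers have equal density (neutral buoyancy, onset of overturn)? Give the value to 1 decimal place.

Neutral buoyancy requires Δρ = 0, i.e. −α(T_deep − T_surf′) + β(S_deep − S_surf) = 0.
T_surf′ = T_deep − (β/α)·ΔS = 11.9 − (7.5 × 10⁻⁴/2.1 × 10⁻⁴)·(+0.28) = 10.900 °C.
Cooling required: 13.7 − (10.900) = 2.800 °C.

10.9 °C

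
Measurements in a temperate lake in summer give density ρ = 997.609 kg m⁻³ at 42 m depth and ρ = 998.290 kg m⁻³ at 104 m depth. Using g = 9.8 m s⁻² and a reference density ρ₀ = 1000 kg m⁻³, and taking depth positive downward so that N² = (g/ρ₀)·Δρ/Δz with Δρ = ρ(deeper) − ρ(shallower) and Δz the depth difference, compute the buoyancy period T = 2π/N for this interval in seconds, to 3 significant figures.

Δρ = 998.290 − 997.609 = 0.681 kg m⁻³ over Δz = 104 − 42 = 62 m.
N² = (9.8/1000) × (0.681/62) = 1.0764 × 10⁻⁴ s⁻².
N = √(1.0764 × 10⁻⁴) = 0.010375 rad s⁻¹, so T = 2π/N = 605.61 s ≈ 606 s.

606 s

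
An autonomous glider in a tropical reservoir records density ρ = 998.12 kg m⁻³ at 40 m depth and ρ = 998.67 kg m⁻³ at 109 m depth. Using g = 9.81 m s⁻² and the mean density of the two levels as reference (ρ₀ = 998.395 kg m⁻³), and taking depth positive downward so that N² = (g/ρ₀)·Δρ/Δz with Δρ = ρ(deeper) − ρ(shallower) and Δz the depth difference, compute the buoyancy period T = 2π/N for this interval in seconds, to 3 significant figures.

Δρ = 998.67 − 998.12 = 0.55 kg m⁻³ over Δz = 109 − 40 = 69 m.
N² = (9.81/998.395) × (0.55/69) = 7.8321 × 10⁻⁵ s⁻².
N = √(7.8321 × 10⁻⁵) = 8.8499 × 10⁻³ rad s⁻¹, so T = 2π/N = 709.97 s ≈ 710 s.

710 s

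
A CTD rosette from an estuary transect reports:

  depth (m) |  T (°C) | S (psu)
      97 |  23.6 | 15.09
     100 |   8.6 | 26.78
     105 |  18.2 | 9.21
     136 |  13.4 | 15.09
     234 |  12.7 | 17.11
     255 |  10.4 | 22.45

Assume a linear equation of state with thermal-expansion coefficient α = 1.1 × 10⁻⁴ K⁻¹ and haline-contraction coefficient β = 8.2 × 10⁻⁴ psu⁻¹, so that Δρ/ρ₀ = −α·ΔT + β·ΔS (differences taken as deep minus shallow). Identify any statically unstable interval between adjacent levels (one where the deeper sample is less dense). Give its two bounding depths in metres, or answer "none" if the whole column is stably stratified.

Evaluate Δρ/ρ₀ = −αΔT + βΔS across each adjacent pair:
  97–100 m: −αΔT+βΔS = −(1.1 × 10⁻⁴)(-15.0)+(8.2 × 10⁻⁴)(+11.69) = 0.011 → stable
  100–105 m: −αΔT+βΔS = −(1.1 × 10⁻⁴)(+9.6)+(8.2 × 10⁻⁴)(-17.57) = -0.015 → UNSTABLE
  105–136 m: −αΔT+βΔS = −(1.1 × 10⁻⁴)(-4.8)+(8.2 × 10⁻⁴)(+5.88) = 5.3 × 10⁻³ → stable
  136–234 m: −αΔT+βΔS = −(1.1 × 10⁻⁴)(-0.7)+(8.2 × 10⁻⁴)(+2.02) = 1.7 × 10⁻³ → stable
  234–255 m: −αΔT+βΔS = −(1.1 × 10⁻⁴)(-2.3)+(8.2 × 10⁻⁴)(+5.34) = 4.6 × 10⁻³ → stable
The 100–105 m interval has Δρ < 0: lighter water underlies denser water.

100–105 m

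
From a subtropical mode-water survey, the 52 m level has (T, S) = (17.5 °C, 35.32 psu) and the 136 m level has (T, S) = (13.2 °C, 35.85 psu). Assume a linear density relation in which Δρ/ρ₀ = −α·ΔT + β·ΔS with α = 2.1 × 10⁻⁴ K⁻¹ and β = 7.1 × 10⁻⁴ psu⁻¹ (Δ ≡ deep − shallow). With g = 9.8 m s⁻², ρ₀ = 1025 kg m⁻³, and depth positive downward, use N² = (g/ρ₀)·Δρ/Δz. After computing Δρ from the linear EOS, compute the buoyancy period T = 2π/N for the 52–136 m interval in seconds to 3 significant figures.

ΔT = -4.3 K, ΔS = +0.53 psu (deep − shallow).
Δρ/ρ₀ = −αΔT + βΔS = 9.03 × 10⁻⁴ + 3.763 × 10⁻⁴ = 1.2793 × 10⁻³, so Δρ ≈ 1.311 kg m⁻³.
N² = (g/ρ₀)·Δρ/Δz = g·(Δρ/ρ₀)/Δz = 9.8 × 1.2793 × 10⁻³ / 84 = 1.4925 × 10⁻⁴ s⁻².
N = √(1.4925 × 10⁻⁴) = 0.012217 rad s⁻¹ → T = 2π/N = 514.30 s ≈ 514 s.

514 s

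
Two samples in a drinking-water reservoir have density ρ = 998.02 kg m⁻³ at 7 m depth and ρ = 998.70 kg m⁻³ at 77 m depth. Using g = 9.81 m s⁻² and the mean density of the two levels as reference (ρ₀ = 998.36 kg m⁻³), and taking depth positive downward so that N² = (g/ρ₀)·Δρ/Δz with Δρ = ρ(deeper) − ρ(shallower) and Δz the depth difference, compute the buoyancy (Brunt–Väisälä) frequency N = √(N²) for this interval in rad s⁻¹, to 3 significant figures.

9.77 × 10⁻³ rad s⁻¹

Δρ = 998.70 − 998.02 = 0.68 kg m⁻³ over Δz = 77 − 7 = 70 m.
N² = (9.81/998.36) × (0.68/70) = 9.5454 × 10⁻⁵ s⁻².
N = √(9.5454 × 10⁻⁵) = 9.7701 × 10⁻³ rad s⁻¹ ≈ 9.77 × 10⁻³ rad s⁻¹.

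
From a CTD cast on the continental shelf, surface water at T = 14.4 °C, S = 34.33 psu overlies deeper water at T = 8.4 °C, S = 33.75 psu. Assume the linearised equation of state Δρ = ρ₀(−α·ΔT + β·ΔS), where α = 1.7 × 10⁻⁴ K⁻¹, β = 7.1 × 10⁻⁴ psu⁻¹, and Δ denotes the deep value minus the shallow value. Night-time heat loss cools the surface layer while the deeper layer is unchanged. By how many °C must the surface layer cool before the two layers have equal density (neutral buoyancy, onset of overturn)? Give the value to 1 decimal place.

3.6 °C

Neutral buoyancy requires Δρ = 0, i.e. −α(T_deep − T_surf′) + β(S_deep − S_surf) = 0.
T_surf′ = T_deep − (β/α)·ΔS = 8.4 − (7.1 × 10⁻⁴/1.7 × 10⁻⁴)·(-0.58) = 10.822 °C.
Cooling required: 14.4 − (10.822) = 3.578 °C.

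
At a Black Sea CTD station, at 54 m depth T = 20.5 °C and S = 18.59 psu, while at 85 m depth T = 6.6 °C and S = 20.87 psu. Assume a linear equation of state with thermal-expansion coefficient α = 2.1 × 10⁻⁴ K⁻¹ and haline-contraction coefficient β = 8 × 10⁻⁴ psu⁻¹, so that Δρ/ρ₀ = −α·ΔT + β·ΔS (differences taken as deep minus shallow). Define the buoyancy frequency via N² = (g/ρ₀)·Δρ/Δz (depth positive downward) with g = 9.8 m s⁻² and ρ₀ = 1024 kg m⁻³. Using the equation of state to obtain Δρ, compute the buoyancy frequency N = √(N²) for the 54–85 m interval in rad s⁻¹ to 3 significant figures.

ΔT = -13.9 K, ΔS = +2.28 psu (deep − shallow).
Δρ/ρ₀ = −αΔT + βΔS = 2.919 × 10⁻³ + 1.824 × 10⁻³ = 4.743 × 10⁻³, so Δρ ≈ 4.857 kg m⁻³.
N² = (g/ρ₀)·Δρ/Δz = g·(Δρ/ρ₀)/Δz = 9.8 × 4.743 × 10⁻³ / 31 = 1.4994 × 10⁻³ s⁻².
N = √(1.4994 × 10⁻³) = 0.038722 rad s⁻¹ ≈ 0.0387 rad s⁻¹.

0.0387 rad s⁻¹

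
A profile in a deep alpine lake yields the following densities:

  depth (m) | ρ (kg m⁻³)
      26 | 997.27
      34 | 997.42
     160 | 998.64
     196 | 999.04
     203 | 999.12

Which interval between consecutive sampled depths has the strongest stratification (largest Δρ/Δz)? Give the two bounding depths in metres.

26–34 m

Compute the density gradient over each adjacent pair:
  26–34 m: Δρ/Δz = 0.15/8 = 0.019 kg m⁻⁴
  34–160 m: Δρ/Δz = 1.22/126 = 9.7 × 10⁻³ kg m⁻⁴
  160–196 m: Δρ/Δz = 0.40/36 = 0.011 kg m⁻⁴
  196–203 m: Δρ/Δz = 0.08/7 = 0.011 kg m⁻⁴
The largest gradient is in the 26–34 m interval — the pycnocline.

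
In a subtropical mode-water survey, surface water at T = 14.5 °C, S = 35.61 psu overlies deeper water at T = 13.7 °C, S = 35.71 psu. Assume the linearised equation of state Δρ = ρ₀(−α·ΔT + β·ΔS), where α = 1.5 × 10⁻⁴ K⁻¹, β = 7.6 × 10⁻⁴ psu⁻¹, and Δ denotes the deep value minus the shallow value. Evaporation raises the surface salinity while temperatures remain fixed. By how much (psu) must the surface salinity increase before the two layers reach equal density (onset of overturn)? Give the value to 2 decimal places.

0.26 psu

Neutral buoyancy requires −α(T_deep − T_surf) + β(S_deep − S_surf′) = 0.
S_surf′ = S_deep − (α/β)·ΔT = 35.71 − (1.5 × 10⁻⁴/7.6 × 10⁻⁴)·(-0.8) = 35.8679 psu.
Increase required: 35.8679 − 35.61 = 0.2579 psu.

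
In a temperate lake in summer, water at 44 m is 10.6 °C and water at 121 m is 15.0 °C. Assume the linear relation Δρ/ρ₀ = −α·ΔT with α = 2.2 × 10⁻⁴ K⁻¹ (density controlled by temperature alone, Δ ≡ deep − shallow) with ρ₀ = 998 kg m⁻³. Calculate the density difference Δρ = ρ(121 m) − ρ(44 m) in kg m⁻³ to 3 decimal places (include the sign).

ΔT = +4.4 K, Δρ/ρ₀ = −αΔT = -9.68 × 10⁻⁴.
Δρ = 998 × (-9.68 × 10⁻⁴) = -0.966 kg m⁻³.
Negative Δρ: lighter below, statically unstable.

-0.966 kg m⁻³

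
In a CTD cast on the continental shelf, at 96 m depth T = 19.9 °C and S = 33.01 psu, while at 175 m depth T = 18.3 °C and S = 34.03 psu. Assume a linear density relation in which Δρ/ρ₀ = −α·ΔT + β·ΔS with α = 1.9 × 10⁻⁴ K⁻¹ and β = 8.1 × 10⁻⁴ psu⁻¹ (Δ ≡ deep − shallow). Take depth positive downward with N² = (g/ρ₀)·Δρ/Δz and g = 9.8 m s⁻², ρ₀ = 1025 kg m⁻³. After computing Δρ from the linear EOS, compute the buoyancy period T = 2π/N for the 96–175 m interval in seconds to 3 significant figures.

ΔT = -1.6 K, ΔS = +1.02 psu (deep − shallow).
Δρ/ρ₀ = −αΔT + βΔS = 3.04 × 10⁻⁴ + 8.262 × 10⁻⁴ = 1.1302 × 10⁻³, so Δρ ≈ 1.158 kg m⁻³.
N² = (g/ρ₀)·Δρ/Δz = g·(Δρ/ρ₀)/Δz = 9.8 × 1.1302 × 10⁻³ / 79 = 1.4020 × 10⁻⁴ s⁻².
N = √(1.4020 × 10⁻⁴) = 0.011841 rad s⁻¹ → T = 2π/N = 530.63 s ≈ 531 s.

531 s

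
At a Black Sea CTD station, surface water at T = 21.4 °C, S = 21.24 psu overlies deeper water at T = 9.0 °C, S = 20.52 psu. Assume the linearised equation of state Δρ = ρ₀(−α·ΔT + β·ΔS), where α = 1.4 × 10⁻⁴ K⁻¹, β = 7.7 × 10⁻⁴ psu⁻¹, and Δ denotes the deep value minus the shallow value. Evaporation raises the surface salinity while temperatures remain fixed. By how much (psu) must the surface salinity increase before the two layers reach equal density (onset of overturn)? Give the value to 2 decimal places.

Neutral buoyancy requires −α(T_deep − T_surf) + β(S_deep − S_surf′) = 0.
S_surf′ = S_deep − (α/β)·ΔT = 20.52 − (1.4 × 10⁻⁴/7.7 × 10⁻⁴)·(-12.4) = 22.7745 psu.
Increase required: 22.7745 − 21.24 = 1.5345 psu.

1.53 psu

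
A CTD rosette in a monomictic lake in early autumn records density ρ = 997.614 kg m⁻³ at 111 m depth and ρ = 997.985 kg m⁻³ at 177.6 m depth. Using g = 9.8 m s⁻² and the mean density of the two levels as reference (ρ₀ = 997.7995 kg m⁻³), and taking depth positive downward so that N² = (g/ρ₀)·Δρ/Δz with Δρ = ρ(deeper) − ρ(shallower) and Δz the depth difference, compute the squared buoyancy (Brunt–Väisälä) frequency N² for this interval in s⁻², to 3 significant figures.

5.47 × 10⁻⁵ s⁻²

Δρ = 997.985 − 997.614 = 0.371 kg m⁻³ over Δz = 177.6 − 111 = 66.6 m.
N² = (9.8/997.7995) × (0.371/66.6) = 5.4712 × 10⁻⁵ s⁻² ≈ 5.47 × 10⁻⁵ s⁻².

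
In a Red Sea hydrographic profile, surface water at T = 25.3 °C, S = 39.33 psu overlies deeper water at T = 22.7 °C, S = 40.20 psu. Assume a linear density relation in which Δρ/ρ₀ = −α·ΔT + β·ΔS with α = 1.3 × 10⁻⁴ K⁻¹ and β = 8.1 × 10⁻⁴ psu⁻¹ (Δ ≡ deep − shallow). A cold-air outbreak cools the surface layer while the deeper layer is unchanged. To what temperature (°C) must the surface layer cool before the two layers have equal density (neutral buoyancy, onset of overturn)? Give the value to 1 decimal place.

Neutral buoyancy requires Δρ = 0, i.e. −α(T_deep − T_surf′) + β(S_deep − S_surf) = 0.
T_surf′ = T_deep − (β/α)·ΔS = 22.7 − (8.1 × 10⁻⁴/1.3 × 10⁻⁴)·(+0.87) = 17.279 °C.
Cooling required: 25.3 − (17.279) = 8.021 °C.

17.3 °C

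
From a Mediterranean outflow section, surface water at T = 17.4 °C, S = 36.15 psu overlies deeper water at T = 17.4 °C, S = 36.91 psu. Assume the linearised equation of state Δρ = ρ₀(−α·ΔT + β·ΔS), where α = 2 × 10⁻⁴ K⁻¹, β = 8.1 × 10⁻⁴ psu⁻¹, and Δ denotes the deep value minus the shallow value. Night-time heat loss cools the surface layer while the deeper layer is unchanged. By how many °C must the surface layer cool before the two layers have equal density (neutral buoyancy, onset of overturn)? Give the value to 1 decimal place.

Neutral buoyancy requires Δρ = 0, i.e. −α(T_deep − T_surf′) + β(S_deep − S_surf) = 0.
T_surf′ = T_deep − (β/α)·ΔS = 17.4 − (8.1 × 10⁻⁴/2 × 10⁻⁴)·(+0.76) = 14.322 °C.
Cooling required: 17.4 − (14.322) = 3.078 °C.

3.1 °C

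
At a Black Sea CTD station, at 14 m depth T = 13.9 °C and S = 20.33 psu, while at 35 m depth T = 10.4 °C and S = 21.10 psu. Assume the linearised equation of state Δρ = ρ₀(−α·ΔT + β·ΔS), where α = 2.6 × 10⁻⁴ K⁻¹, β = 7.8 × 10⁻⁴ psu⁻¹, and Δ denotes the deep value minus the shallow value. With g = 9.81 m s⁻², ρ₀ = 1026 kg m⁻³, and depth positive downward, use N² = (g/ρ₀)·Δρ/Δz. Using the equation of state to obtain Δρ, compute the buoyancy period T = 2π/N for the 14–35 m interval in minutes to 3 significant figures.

ΔT = -3.5 K, ΔS = +0.77 psu (deep − shallow).
Δρ/ρ₀ = −αΔT + βΔS = 9.10 × 10⁻⁴ + 6.006 × 10⁻⁴ = 1.5106 × 10⁻³, so Δρ ≈ 1.550 kg m⁻³.
N² = (g/ρ₀)·Δρ/Δz = g·(Δρ/ρ₀)/Δz = 9.81 × 1.5106 × 10⁻³ / 21 = 7.0567 × 10⁻⁴ s⁻².
N = √(7.0567 × 10⁻⁴) = 0.026564 rad s⁻¹ → T = 2π/N = 236.53 s = 3.9422 min ≈ 3.94 min.

3.94 min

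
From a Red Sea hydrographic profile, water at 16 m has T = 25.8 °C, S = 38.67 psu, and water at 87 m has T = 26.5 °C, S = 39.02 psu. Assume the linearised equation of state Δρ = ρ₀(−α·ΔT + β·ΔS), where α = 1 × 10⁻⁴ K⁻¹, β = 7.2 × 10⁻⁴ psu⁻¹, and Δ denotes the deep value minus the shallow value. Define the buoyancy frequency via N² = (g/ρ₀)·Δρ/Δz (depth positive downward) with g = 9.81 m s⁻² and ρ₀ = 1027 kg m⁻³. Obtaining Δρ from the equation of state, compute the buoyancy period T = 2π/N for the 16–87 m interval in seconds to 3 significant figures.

ΔT = +0.7 K, ΔS = +0.35 psu (deep − shallow).
Δρ/ρ₀ = −αΔT + βΔS = -7.00 × 10⁻⁵ + 2.52 × 10⁻⁴ = 1.82 × 10⁻⁴, so Δρ ≈ 0.1869 kg m⁻³.
N² = (g/ρ₀)·Δρ/Δz = g·(Δρ/ρ₀)/Δz = 9.81 × 1.82 × 10⁻⁴ / 71 = 2.5147 × 10⁻⁵ s⁻².
N = √(2.5147 × 10⁻⁵) = 5.0147 × 10⁻³ rad s⁻¹ → T = 2π/N = 1.2530 × 10³ s ≈ 1.25 × 10³ s.

1.25 × 10³ s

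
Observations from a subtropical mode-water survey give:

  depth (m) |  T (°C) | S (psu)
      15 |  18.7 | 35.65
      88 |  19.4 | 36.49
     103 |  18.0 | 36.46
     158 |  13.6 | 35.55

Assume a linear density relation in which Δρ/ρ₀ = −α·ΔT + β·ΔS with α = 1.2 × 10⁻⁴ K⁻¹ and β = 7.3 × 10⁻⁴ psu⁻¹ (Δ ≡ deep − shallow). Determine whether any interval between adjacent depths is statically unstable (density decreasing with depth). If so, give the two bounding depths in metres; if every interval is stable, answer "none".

103–158 m

Evaluate Δρ/ρ₀ = −αΔT + βΔS across each adjacent pair:
  15–88 m: −αΔT+βΔS = −(1.2 × 10⁻⁴)(+0.7)+(7.3 × 10⁻⁴)(+0.84) = 5.3 × 10⁻⁴ → stable
  88–103 m: −αΔT+βΔS = −(1.2 × 10⁻⁴)(-1.4)+(7.3 × 10⁻⁴)(-0.03) = 1.5 × 10⁻⁴ → stable
  103–158 m: −αΔT+βΔS = −(1.2 × 10⁻⁴)(-4.4)+(7.3 × 10⁻⁴)(-0.91) = -1.4 × 10⁻⁴ → UNSTABLE
The 103–158 m interval has Δρ < 0: lighter water underlies denser water.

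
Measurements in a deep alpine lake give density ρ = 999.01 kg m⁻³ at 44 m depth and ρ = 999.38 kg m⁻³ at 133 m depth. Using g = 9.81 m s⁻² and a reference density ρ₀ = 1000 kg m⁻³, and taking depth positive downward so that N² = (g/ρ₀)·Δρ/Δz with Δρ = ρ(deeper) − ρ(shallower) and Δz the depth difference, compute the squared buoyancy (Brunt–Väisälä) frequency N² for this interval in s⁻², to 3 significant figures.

Δρ = 999.38 − 999.01 = 0.37 kg m⁻³ over Δz = 133 − 44 = 89 m.
N² = (9.81/1000) × (0.37/89) = 4.0783 × 10⁻⁵ s⁻² ≈ 4.08 × 10⁻⁵ s⁻².

4.08 × 10⁻⁵ s⁻²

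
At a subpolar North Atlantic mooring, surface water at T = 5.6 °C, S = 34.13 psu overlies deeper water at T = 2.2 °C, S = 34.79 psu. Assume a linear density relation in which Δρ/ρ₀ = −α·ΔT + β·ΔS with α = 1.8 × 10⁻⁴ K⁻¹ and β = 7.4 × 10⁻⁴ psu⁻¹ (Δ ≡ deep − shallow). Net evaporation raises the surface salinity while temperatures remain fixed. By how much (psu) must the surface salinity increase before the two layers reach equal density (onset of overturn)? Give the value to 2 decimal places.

Neutral buoyancy requires −α(T_deep − T_surf) + β(S_deep − S_surf′) = 0.
S_surf′ = S_deep − (α/β)·ΔT = 34.79 − (1.8 × 10⁻⁴/7.4 × 10⁻⁴)·(-3.4) = 35.6170 psu.
Increase required: 35.6170 − 34.13 = 1.4870 psu.

1.49 psu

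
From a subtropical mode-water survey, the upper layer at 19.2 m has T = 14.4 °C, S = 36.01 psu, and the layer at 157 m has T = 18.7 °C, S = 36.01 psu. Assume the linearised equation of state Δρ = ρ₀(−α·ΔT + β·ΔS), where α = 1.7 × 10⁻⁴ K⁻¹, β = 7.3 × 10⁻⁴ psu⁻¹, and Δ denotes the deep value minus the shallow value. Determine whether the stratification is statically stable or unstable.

ΔT = 18.7 − 14.4 = +4.3 K and ΔS = 36.01 − 36.01 = +0.00 psu (deep − shallow).
−αΔT = -7.31 × 10⁻⁴; βΔS = 0; sum Δρ/ρ₀ = -7.31 × 10⁻⁴.
Δρ/ρ₀ < 0, so Δρ < 0: deeper water is lighter → statically unstable; the column would overturn.

unstable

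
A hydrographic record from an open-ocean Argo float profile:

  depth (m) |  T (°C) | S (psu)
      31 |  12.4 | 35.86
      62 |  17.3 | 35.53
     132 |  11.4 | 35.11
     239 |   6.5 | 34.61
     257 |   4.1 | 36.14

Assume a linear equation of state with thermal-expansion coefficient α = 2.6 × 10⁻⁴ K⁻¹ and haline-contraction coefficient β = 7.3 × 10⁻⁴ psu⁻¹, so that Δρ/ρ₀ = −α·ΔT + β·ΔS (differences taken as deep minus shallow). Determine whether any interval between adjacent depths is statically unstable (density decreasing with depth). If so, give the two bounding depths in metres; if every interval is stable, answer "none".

Evaluate Δρ/ρ₀ = −αΔT + βΔS across each adjacent pair:
  31–62 m: −αΔT+βΔS = −(2.6 × 10⁻⁴)(+4.9)+(7.3 × 10⁻⁴)(-0.33) = -1.5 × 10⁻³ → UNSTABLE
  62–132 m: −αΔT+βΔS = −(2.6 × 10⁻⁴)(-5.9)+(7.3 × 10⁻⁴)(-0.42) = 1.2 × 10⁻³ → stable
  132–239 m: −αΔT+βΔS = −(2.6 × 10⁻⁴)(-4.9)+(7.3 × 10⁻⁴)(-0.50) = 9.1 × 10⁻⁴ → stable
  239–257 m: −αΔT+βΔS = −(2.6 × 10⁻⁴)(-2.4)+(7.3 × 10⁻⁴)(+1.53) = 1.7 × 10⁻³ → stable
The 31–62 m interval has Δρ < 0: lighter water underlies denser water.

31–62 m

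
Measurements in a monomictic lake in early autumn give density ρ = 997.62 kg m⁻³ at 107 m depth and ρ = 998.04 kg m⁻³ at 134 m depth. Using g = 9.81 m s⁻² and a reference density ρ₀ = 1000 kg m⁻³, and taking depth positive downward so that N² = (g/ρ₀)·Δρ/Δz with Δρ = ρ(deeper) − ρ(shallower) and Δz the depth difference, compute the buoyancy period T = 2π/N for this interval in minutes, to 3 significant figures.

8.48 min

Δρ = 998.04 − 997.62 = 0.42 kg m⁻³ over Δz = 134 − 107 = 27 m.
N² = (9.81/1000) × (0.42/27) = 1.5260 × 10⁻⁴ s⁻².
N = √(1.5260 × 10⁻⁴) = 0.012353 rad s⁻¹, so T = 2π/N = 508.64 s = 8.4773 min ≈ 8.48 min.
Since Δρ > 0 the layer is stably stratified.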